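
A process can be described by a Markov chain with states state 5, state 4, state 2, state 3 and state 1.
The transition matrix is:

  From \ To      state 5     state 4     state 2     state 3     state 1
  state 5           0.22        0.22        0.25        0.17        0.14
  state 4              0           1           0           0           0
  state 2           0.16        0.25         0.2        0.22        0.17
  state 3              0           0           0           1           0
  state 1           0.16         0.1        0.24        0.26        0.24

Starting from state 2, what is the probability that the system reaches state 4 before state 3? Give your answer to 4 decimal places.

Let h(s) be the probability of absorption at state 4 starting from transient state s. Then h(state 4) = 1 and h(state 3) = 0. By first-step analysis:
h(state 5) = 0.22·h(state 5) + 0.22·1 + 0.25·h(state 2) + 0.17·0 + 0.14·h(state 1)
h(state 2) = 0.16·h(state 5) + 0.25·1 + 0.2·h(state 2) + 0.22·0 + 0.17·h(state 1)
h(state 1) = 0.16·h(state 5) + 0.1·1 + 0.24·h(state 2) + 0.26·0 + 0.24·h(state 1)
Solving: h(state 5) = 0.5135, h(state 2) = 0.4997, h(state 1) = 0.3975.
Starting from state 2, the probability is 0.4997.

0.4997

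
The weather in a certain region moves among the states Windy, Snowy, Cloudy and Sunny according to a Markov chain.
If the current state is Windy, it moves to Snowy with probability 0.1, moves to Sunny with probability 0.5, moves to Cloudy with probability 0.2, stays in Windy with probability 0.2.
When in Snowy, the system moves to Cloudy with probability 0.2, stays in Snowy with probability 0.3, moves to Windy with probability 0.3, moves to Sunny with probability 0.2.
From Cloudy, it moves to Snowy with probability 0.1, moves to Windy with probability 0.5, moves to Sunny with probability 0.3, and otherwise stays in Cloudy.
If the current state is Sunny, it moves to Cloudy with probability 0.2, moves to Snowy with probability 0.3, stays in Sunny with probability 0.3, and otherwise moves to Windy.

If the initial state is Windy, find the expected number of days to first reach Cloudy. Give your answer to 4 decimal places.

Let t(s) be the expected number of days to first reach Cloudy from state s, with t(Cloudy) = 0. Conditioning on the first day:
t(Windy) = 1 + 0.2·t(Windy) + 0.1·t(Snowy) + 0.5·t(Sunny)
t(Snowy) = 1 + 0.3·t(Windy) + 0.3·t(Snowy) + 0.2·t(Sunny)
t(Sunny) = 1 + 0.2·t(Windy) + 0.3·t(Snowy) + 0.3·t(Sunny)
Solving: t(Windy) = 5.0000, t(Snowy) = 5.0000, t(Sunny) = 5.0000.
Expected days from Windy to Cloudy: 5.0000.

5.0000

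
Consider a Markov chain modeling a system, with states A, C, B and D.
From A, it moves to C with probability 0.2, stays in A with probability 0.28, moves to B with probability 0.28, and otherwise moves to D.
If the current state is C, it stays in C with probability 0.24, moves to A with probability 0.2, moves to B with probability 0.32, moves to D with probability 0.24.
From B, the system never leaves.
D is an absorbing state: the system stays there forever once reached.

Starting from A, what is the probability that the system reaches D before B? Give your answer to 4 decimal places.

Let h(s) be the probability of absorption at D starting from transient state s. Then h(D) = 1 and h(B) = 0. By first-step analysis:
h(A) = 0.28·h(A) + 0.2·h(C) + 0.28·0 + 0.24·1
h(C) = 0.2·h(A) + 0.24·h(C) + 0.32·0 + 0.24·1
Solving: h(A) = 0.4543, h(C) = 0.4353.
Starting from A, the probability is 0.4543.

0.4543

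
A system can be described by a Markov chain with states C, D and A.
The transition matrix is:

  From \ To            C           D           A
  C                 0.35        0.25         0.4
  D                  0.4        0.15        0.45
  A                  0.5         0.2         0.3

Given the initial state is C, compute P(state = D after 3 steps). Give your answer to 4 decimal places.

Propagate the distribution vector 3 steps from C.
After 0 steps: (1.0000, 0.0000, 0.0000)
After 1 step: (0.3500, 0.2500, 0.4000)
After 2 steps: (0.4225, 0.2050, 0.3725)
After 3 steps: (0.4161, 0.2109, 0.3730)
P(in D after 3 steps) = 0.2109

0.2109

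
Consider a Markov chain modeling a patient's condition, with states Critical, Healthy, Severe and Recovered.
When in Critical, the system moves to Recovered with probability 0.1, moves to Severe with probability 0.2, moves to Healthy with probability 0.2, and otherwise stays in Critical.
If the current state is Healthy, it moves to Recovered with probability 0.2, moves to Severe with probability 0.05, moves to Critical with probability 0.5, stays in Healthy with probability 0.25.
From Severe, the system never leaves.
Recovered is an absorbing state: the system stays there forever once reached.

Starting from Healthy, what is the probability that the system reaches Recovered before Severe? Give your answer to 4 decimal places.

Let h(s) be the probability of absorption at Recovered starting from transient state s. Then h(Recovered) = 1 and h(Severe) = 0. By first-step analysis:
h(Critical) = 0.5·h(Critical) + 0.2·h(Healthy) + 0.2·0 + 0.1·1
h(Healthy) = 0.5·h(Critical) + 0.25·h(Healthy) + 0.05·0 + 0.2·1
Solving: h(Critical) = 0.4182, h(Healthy) = 0.5455.
Starting from Healthy, the probability is 0.5455.

0.5455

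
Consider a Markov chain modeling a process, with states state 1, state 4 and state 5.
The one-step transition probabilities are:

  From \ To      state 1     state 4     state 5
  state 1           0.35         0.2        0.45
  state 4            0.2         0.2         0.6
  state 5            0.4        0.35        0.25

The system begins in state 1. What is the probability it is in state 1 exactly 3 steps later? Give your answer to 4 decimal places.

Propagate the distribution vector 3 steps from state 1.
After 0 steps: (1.0000, 0.0000, 0.0000)
After 1 step: (0.3500, 0.2000, 0.4500)
After 2 steps: (0.3425, 0.2675, 0.3900)
After 3 steps: (0.3294, 0.2585, 0.4121)
P(in state 1 after 3 steps) = 0.3294

0.3294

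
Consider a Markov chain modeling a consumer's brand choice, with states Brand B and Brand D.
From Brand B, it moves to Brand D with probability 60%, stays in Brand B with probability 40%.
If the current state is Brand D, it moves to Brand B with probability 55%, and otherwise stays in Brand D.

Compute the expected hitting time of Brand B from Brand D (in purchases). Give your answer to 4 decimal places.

1.8182

Let t(s) be the expected number of purchases to first reach Brand B from state s, with t(Brand B) = 0. Conditioning on the first purchase:
t(Brand D) = 1 + 0.45·t(Brand D)
Solving: t(Brand D) = 1.8182.
Expected purchases from Brand D to Brand B: 1.8182.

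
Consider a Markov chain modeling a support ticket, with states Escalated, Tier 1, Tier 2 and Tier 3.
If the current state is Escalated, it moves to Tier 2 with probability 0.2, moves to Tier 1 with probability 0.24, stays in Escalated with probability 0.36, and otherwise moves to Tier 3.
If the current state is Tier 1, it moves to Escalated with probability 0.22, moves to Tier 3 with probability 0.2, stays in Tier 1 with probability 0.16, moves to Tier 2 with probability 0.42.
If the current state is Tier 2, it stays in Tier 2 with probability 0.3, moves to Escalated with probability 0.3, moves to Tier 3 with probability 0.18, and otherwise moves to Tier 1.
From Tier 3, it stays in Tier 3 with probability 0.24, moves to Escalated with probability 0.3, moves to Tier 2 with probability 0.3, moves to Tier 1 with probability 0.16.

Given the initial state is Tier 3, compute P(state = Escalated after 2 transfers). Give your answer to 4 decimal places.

Propagate the distribution vector 2 transfers from Tier 3.
After 0 transfers: (0.0000, 0.0000, 0.0000, 1.0000)
After 1 transfer: (0.3000, 0.1600, 0.3000, 0.2400)
After 2 transfers: (0.3052, 0.2020, 0.2892, 0.2036)
P(in Escalated after 2 transfers) = 0.3052

0.3052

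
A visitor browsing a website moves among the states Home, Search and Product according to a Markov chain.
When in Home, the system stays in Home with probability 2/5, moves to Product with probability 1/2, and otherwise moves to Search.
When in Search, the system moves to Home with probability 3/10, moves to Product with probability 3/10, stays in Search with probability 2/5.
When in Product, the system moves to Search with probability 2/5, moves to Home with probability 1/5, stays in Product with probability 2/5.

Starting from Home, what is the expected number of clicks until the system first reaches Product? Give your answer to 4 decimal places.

2.1212

Let t(s) be the expected number of clicks to first reach Product from state s, with t(Product) = 0. Conditioning on the first click:
t(Home) = 1 + 0.4·t(Home) + 0.1·t(Search)
t(Search) = 1 + 0.3·t(Home) + 0.4·t(Search)
Solving: t(Home) = 2.1212, t(Search) = 2.7273.
Expected clicks from Home to Product: 2.1212.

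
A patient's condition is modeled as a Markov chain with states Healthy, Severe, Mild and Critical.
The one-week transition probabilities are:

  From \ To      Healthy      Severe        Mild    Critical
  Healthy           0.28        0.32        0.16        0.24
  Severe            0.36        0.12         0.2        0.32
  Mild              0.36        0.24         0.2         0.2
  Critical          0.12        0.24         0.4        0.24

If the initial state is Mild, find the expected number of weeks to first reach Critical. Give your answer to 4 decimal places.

Let t(s) be the expected number of weeks to first reach Critical from state s, with t(Critical) = 0. Conditioning on the first week:
t(Healthy) = 1 + 0.28·t(Healthy) + 0.32·t(Severe) + 0.16·t(Mild)
t(Severe) = 1 + 0.36·t(Healthy) + 0.12·t(Severe) + 0.2·t(Mild)
t(Mild) = 1 + 0.36·t(Healthy) + 0.24·t(Severe) + 0.2·t(Mild)
Solving: t(Healthy) = 3.9479, t(Severe) = 3.6909, t(Mild) = 4.1339.
Expected weeks from Mild to Critical: 4.1339.

4.1339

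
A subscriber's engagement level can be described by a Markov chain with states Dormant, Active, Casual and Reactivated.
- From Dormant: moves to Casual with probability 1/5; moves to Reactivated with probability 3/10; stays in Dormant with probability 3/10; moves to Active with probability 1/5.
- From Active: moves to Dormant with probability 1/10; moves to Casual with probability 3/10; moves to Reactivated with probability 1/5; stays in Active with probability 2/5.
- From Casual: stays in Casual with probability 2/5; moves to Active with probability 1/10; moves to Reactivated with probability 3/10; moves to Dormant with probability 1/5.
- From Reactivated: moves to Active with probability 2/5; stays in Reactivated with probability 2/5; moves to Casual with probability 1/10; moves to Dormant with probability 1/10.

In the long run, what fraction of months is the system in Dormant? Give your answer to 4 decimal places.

Let the stationary distribution be π with π = πP and π_1 + π_2 + π_3 + π_4 = 1.
π_1 = 0.3·π_1 + 0.1·π_2 + 0.2·π_3 + 0.1·π_4
π_2 = 0.2·π_1 + 0.4·π_2 + 0.1·π_3 + 0.4·π_4
π_3 = 0.2·π_1 + 0.3·π_2 + 0.4·π_3 + 0.1·π_4
Solving with the normalization constraint gives π = (0.1561, 0.2940, 0.2492, 0.3007).
So the stationary probability of Dormant is 0.1561.

0.1561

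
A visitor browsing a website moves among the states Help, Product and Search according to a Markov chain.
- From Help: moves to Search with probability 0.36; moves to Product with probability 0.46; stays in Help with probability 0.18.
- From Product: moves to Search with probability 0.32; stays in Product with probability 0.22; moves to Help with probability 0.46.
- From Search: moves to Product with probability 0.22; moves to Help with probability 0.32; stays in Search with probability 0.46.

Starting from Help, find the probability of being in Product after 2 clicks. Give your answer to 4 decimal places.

Sum over the intermediate state after 1 click:
P = P(Help→Help)·P(Help→Product) + P(Help→Product)·P(Product→Product) + P(Help→Search)·P(Search→Product)
  = 0.18×0.46 + 0.46×0.22 + 0.36×0.22
  = 0.0828 + 0.1012 + 0.0792 = 0.2632

0.2632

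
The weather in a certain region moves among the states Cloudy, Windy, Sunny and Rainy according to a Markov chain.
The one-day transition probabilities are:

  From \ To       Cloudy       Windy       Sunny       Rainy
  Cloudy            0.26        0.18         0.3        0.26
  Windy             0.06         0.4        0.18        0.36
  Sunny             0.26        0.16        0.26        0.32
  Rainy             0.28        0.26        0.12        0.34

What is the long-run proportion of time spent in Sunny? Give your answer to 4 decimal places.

Let the stationary distribution be π with π = πP and π_1 + π_2 + π_3 + π_4 = 1.
π_1 = 0.26·π_1 + 0.06·π_2 + 0.26·π_3 + 0.28·π_4
π_2 = 0.18·π_1 + 0.4·π_2 + 0.16·π_3 + 0.26·π_4
π_3 = 0.3·π_1 + 0.18·π_2 + 0.26·π_3 + 0.12·π_4
Solving with the normalization constraint gives π = (0.2147, 0.2588, 0.2025, 0.3239).
So the stationary probability of Sunny is 0.2025.

0.2025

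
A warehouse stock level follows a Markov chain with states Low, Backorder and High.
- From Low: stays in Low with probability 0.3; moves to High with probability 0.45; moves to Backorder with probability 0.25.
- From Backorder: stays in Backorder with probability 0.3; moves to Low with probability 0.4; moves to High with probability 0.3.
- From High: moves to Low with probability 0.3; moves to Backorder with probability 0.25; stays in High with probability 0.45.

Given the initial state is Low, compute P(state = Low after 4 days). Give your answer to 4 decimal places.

0.3263

Propagate the distribution vector 4 days from Low.
After 0 days: (1.0000, 0.0000, 0.0000)
After 1 day: (0.3000, 0.2500, 0.4500)
After 2 days: (0.3250, 0.2625, 0.4125)
After 3 days: (0.3263, 0.2631, 0.4106)
After 4 days: (0.3263, 0.2632, 0.4105)
P(in Low after 4 days) = 0.3263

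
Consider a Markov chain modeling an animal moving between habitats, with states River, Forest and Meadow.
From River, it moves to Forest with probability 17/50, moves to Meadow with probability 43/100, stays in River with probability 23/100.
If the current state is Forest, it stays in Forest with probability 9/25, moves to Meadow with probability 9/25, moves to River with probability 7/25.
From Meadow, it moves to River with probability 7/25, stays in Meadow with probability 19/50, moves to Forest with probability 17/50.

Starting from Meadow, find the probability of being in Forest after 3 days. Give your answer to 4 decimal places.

0.3469

Propagate the distribution vector 3 days from Meadow.
After 0 days: (0.0000, 0.0000, 1.0000)
After 1 day: (0.2800, 0.3400, 0.3800)
After 2 days: (0.2660, 0.3468, 0.3872)
After 3 days: (0.2667, 0.3469, 0.3864)
P(in Forest after 3 days) = 0.3469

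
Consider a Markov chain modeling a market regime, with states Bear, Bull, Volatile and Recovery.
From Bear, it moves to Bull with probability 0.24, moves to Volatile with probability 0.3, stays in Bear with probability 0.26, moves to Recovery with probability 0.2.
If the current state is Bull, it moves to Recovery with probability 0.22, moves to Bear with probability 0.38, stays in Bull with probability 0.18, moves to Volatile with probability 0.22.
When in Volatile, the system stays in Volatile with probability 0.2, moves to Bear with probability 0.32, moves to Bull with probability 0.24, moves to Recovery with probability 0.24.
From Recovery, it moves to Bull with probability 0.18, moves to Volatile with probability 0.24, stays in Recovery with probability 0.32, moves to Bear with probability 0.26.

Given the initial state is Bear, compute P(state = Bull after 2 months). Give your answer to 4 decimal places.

0.2136

Propagate the distribution vector 2 months from Bear.
After 0 months: (1.0000, 0.0000, 0.0000, 0.0000)
After 1 month: (0.2600, 0.2400, 0.3000, 0.2000)
After 2 months: (0.3068, 0.2136, 0.2388, 0.2408)
P(in Bull after 2 months) = 0.2136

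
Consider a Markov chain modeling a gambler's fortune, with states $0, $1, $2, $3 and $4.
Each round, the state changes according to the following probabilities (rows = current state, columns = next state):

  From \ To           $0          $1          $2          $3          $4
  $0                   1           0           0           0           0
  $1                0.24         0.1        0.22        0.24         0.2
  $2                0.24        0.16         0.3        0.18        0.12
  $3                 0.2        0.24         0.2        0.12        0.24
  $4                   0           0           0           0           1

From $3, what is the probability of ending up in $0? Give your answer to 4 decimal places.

Let h(s) be the probability of absorption at $0 starting from transient state s. Then h($0) = 1 and h($4) = 0. By first-step analysis:
h($1) = 0.24·1 + 0.1·h($1) + 0.22·h($2) + 0.24·h($3) + 0.2·0
h($2) = 0.24·1 + 0.16·h($1) + 0.3·h($2) + 0.18·h($3) + 0.12·0
h($3) = 0.2·1 + 0.24·h($1) + 0.2·h($2) + 0.12·h($3) + 0.24·0
Solving: h($1) = 0.5506, h($2) = 0.6009, h($3) = 0.5140.
Starting from $3, the probability is 0.5140.

0.5140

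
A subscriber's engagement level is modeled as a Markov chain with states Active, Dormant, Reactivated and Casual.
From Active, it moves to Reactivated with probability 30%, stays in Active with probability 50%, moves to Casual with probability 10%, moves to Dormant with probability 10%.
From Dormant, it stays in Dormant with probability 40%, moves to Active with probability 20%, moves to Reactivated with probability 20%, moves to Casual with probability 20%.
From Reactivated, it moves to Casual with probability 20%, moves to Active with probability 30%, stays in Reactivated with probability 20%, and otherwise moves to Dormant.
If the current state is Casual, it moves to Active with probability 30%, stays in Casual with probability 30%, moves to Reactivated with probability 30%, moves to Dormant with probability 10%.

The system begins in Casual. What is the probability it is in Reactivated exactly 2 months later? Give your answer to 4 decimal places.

Propagate the distribution vector 2 months from Casual.
After 0 months: (0.0000, 0.0000, 0.0000, 1.0000)
After 1 month: (0.3000, 0.1000, 0.3000, 0.3000)
After 2 months: (0.3500, 0.1900, 0.2600, 0.2000)
P(in Reactivated after 2 months) = 0.2600

0.2600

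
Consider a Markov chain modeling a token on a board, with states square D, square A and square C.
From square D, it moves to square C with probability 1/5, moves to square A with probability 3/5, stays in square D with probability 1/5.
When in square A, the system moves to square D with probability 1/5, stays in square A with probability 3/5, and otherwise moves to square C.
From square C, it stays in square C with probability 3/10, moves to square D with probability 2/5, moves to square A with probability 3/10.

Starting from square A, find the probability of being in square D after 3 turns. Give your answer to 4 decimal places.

0.2440

Propagate the distribution vector 3 turns from square A.
After 0 turns: (0.0000, 1.0000, 0.0000)
After 1 turn: (0.2000, 0.6000, 0.2000)
After 2 turns: (0.2400, 0.5400, 0.2200)
After 3 turns: (0.2440, 0.5340, 0.2220)
P(in square D after 3 turns) = 0.2440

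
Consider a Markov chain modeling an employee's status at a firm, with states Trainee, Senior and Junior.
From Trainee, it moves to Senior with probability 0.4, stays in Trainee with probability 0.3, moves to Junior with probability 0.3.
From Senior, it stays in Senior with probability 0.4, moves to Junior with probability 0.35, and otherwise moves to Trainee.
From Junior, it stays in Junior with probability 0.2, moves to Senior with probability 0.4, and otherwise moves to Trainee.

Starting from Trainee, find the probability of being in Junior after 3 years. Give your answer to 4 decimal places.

Propagate the distribution vector 3 years from Trainee.
After 0 years: (1.0000, 0.0000, 0.0000)
After 1 year: (0.3000, 0.4000, 0.3000)
After 2 years: (0.3100, 0.4000, 0.2900)
After 3 years: (0.3090, 0.4000, 0.2910)
P(in Junior after 3 years) = 0.2910

0.2910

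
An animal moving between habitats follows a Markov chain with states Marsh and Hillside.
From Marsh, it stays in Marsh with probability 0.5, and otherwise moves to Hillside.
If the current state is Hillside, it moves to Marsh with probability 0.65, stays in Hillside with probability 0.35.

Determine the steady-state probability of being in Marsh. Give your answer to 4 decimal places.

Let the stationary distribution be π with π = πP and π_1 + π_2 = 1.
π_1 = 0.5·π_1 + 0.65·π_2
Solving with the normalization constraint gives π = (0.5652, 0.4348).
So the stationary probability of Marsh is 0.5652.

0.5652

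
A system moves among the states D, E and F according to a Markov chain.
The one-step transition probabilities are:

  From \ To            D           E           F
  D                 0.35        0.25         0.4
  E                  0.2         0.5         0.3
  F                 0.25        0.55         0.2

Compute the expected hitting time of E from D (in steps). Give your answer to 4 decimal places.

2.8571

Let t(s) be the expected number of steps to first reach E from state s, with t(E) = 0. Conditioning on the first step:
t(D) = 1 + 0.35·t(D) + 0.4·t(F)
t(F) = 1 + 0.25·t(D) + 0.2·t(F)
Solving: t(D) = 2.8571, t(F) = 2.1429.
Expected steps from D to E: 2.8571.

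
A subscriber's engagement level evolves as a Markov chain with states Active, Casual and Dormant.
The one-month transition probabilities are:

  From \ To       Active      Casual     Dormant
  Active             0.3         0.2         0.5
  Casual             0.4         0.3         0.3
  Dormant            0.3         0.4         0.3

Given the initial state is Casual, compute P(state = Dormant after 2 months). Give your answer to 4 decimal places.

0.3800

Sum over the intermediate state after 1 month:
P = P(Casual→Active)·P(Active→Dormant) + P(Casual→Casual)·P(Casual→Dormant) + P(Casual→Dormant)·P(Dormant→Dormant)
  = 0.4×0.5 + 0.3×0.3 + 0.3×0.3
  = 0.2000 + 0.0900 + 0.0900 = 0.3800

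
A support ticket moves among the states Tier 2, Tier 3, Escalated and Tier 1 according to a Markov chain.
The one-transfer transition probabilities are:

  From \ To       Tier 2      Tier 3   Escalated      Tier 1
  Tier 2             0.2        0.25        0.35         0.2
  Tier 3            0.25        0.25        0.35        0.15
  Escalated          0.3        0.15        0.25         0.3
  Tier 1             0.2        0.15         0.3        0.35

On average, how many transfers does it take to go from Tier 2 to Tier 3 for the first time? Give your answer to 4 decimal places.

Let t(s) be the expected number of transfers to first reach Tier 3 from state s, with t(Tier 3) = 0. Conditioning on the first transfer:
t(Tier 2) = 1 + 0.2·t(Tier 2) + 0.35·t(Escalated) + 0.2·t(Tier 1)
t(Escalated) = 1 + 0.3·t(Tier 2) + 0.25·t(Escalated) + 0.3·t(Tier 1)
t(Tier 1) = 1 + 0.2·t(Tier 2) + 0.3·t(Escalated) + 0.35·t(Tier 1)
Solving: t(Tier 2) = 5.2006, t(Escalated) = 5.7261, t(Tier 1) = 5.7815.
Expected transfers from Tier 2 to Tier 3: 5.2006.

5.2006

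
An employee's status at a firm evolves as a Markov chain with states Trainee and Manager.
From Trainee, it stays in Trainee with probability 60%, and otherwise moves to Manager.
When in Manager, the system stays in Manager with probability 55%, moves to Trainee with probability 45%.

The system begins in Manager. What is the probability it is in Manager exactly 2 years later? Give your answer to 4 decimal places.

0.4825

Sum over the intermediate state after 1 year:
P = P(Manager→Trainee)·P(Trainee→Manager) + P(Manager→Manager)·P(Manager→Manager)
  = 0.45×0.4 + 0.55×0.55
  = 0.1800 + 0.3025 = 0.4825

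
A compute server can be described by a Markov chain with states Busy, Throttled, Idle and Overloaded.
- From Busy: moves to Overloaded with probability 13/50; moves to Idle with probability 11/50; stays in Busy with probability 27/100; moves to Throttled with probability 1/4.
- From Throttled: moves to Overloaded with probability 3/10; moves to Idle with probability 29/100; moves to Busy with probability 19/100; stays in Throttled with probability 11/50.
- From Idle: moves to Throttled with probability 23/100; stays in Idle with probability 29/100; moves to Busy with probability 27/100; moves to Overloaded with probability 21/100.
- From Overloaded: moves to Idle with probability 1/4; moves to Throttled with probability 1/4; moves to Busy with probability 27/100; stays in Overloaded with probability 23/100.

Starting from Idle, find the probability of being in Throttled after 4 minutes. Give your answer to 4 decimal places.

Propagate the distribution vector 4 minutes from Idle.
After 0 minutes: (0.0000, 0.0000, 1.0000, 0.0000)
After 1 minute: (0.2700, 0.2300, 0.2900, 0.2100)
After 2 minutes: (0.2516, 0.2373, 0.2627, 0.2484)
After 3 minutes: (0.2510, 0.2376, 0.2625, 0.2489)
After 4 minutes: (0.2510, 0.2376, 0.2625, 0.2489)
P(in Throttled after 4 minutes) = 0.2376

0.2376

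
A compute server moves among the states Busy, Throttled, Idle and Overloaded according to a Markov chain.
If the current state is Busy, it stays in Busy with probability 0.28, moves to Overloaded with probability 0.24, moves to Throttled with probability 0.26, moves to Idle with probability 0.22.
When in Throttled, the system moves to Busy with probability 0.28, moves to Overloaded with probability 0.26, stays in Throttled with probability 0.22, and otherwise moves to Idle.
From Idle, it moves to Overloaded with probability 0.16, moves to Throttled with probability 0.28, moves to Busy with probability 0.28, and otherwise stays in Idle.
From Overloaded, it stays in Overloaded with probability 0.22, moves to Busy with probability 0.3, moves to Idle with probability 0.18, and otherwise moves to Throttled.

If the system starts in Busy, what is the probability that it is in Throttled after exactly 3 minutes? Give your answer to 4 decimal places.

Propagate the distribution vector 3 minutes from Busy.
After 0 minutes: (1.0000, 0.0000, 0.0000, 0.0000)
After 1 minute: (0.2800, 0.2600, 0.2200, 0.2400)
After 2 minutes: (0.2848, 0.2636, 0.2288, 0.2228)
After 3 minutes: (0.2845, 0.2629, 0.2301, 0.2225)
P(in Throttled after 3 minutes) = 0.2629

0.2629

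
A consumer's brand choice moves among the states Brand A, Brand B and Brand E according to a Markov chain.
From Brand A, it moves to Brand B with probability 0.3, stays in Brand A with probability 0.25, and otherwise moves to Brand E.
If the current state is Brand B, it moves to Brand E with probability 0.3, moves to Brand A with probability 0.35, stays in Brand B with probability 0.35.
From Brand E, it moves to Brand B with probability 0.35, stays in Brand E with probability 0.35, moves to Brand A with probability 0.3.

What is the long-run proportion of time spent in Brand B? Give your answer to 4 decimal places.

Let the stationary distribution be π with π = πP and π_1 + π_2 + π_3 = 1.
π_1 = 0.25·π_1 + 0.35·π_2 + 0.3·π_3
π_2 = 0.3·π_1 + 0.35·π_2 + 0.35·π_3
Solving with the normalization constraint gives π = (0.3017, 0.3349, 0.3634).
So the stationary probability of Brand B is 0.3349.

0.3349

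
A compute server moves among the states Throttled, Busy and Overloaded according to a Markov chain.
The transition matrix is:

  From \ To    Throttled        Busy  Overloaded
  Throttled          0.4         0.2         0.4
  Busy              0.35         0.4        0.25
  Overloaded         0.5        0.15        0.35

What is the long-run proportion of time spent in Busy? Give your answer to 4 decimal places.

0.2282

Let the stationary distribution be π with π = πP and π_1 + π_2 + π_3 = 1.
π_1 = 0.4·π_1 + 0.35·π_2 + 0.5·π_3
π_2 = 0.2·π_1 + 0.4·π_2 + 0.15·π_3
Solving with the normalization constraint gives π = (0.4234, 0.2282, 0.3483).
So the stationary probability of Busy is 0.2282.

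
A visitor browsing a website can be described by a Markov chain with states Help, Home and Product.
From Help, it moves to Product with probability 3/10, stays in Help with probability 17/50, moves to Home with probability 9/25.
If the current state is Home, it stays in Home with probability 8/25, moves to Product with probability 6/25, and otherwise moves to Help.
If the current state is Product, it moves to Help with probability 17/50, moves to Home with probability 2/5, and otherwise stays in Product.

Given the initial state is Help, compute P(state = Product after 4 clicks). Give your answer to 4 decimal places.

0.2679

Propagate the distribution vector 4 clicks from Help.
After 0 clicks: (1.0000, 0.0000, 0.0000)
After 1 click: (0.3400, 0.3600, 0.3000)
After 2 clicks: (0.3760, 0.3576, 0.2664)
After 3 clicks: (0.3758, 0.3564, 0.2679)
After 4 clicks: (0.3756, 0.3565, 0.2679)
P(in Product after 4 clicks) = 0.2679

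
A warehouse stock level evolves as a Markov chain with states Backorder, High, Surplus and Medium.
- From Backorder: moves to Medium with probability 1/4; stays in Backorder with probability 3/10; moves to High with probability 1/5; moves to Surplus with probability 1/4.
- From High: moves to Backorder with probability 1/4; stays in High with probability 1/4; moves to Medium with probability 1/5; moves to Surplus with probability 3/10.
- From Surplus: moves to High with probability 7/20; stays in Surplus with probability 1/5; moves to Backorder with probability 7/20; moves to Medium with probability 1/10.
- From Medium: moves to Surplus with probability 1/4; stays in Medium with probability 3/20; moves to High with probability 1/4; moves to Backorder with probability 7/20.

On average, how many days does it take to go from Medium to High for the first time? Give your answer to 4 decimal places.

Let t(s) be the expected number of days to first reach High from state s, with t(High) = 0. Conditioning on the first day:
t(Backorder) = 1 + 0.3·t(Backorder) + 0.25·t(Surplus) + 0.25·t(Medium)
t(Surplus) = 1 + 0.35·t(Backorder) + 0.2·t(Surplus) + 0.1·t(Medium)
t(Medium) = 1 + 0.35·t(Backorder) + 0.25·t(Surplus) + 0.15·t(Medium)
Solving: t(Backorder) = 4.0741, t(Surplus) = 3.5185, t(Medium) = 3.8889.
Expected days from Medium to High: 3.8889.

3.8889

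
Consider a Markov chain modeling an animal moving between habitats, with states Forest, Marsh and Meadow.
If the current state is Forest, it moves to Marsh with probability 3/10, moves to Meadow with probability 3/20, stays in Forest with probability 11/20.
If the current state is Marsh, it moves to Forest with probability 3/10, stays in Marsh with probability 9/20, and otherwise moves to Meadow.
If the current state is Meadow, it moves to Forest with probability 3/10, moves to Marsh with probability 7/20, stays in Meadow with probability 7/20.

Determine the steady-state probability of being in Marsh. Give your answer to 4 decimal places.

Let the stationary distribution be π with π = πP and π_1 + π_2 + π_3 = 1.
π_1 = 0.55·π_1 + 0.3·π_2 + 0.3·π_3
π_2 = 0.3·π_1 + 0.45·π_2 + 0.35·π_3
Solving with the normalization constraint gives π = (0.4000, 0.3667, 0.2333).
So the stationary probability of Marsh is 0.3667.

0.3667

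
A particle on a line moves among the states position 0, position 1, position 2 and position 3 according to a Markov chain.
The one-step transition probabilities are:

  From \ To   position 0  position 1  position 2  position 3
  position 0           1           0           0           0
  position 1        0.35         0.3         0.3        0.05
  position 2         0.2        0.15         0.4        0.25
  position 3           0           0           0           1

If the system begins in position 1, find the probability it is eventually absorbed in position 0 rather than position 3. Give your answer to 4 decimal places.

Let h(s) be the probability of absorption at position 0 starting from transient state s. Then h(position 0) = 1 and h(position 3) = 0. By first-step analysis:
h(position 1) = 0.35·1 + 0.3·h(position 1) + 0.3·h(position 2) + 0.05·0
h(position 2) = 0.2·1 + 0.15·h(position 1) + 0.4·h(position 2) + 0.25·0
Solving: h(position 1) = 0.7200, h(position 2) = 0.5133.
Starting from position 1, the probability is 0.7200.

0.7200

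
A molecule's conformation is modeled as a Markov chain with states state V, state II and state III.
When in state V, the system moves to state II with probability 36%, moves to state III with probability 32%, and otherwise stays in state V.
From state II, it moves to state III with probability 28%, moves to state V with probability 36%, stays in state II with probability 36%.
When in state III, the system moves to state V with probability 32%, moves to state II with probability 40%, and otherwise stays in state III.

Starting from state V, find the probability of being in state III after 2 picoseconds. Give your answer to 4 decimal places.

0.2928

Sum over the intermediate state after 1 picosecond:
P = P(state V→state V)·P(state V→state III) + P(state V→state II)·P(state II→state III) + P(state V→state III)·P(state III→state III)
  = 0.32×0.32 + 0.36×0.28 + 0.32×0.28
  = 0.1024 + 0.1008 + 0.0896 = 0.2928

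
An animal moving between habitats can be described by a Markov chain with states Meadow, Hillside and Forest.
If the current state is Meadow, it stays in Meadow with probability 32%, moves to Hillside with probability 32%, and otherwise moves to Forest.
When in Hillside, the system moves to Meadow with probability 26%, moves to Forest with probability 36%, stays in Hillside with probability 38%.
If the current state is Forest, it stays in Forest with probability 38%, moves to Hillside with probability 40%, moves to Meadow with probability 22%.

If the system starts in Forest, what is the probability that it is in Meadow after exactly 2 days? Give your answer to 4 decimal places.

0.2580

Sum over the intermediate state after 1 day:
P = P(Forest→Meadow)·P(Meadow→Meadow) + P(Forest→Hillside)·P(Hillside→Meadow) + P(Forest→Forest)·P(Forest→Meadow)
  = 0.22×0.32 + 0.4×0.26 + 0.38×0.22
  = 0.0704 + 0.1040 + 0.0836 = 0.2580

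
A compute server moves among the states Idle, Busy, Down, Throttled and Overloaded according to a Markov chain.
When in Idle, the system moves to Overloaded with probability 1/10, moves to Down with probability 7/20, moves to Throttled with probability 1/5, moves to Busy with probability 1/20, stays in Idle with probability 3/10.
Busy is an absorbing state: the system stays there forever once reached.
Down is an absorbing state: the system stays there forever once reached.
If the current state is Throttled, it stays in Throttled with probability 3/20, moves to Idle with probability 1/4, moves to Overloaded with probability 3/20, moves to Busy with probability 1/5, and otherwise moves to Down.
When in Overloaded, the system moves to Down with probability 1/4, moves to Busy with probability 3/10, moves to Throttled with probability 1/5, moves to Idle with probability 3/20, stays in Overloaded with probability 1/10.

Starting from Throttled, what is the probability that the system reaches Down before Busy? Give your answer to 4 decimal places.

0.6101

Let h(s) be the probability of absorption at Down starting from transient state s. Then h(Down) = 1 and h(Busy) = 0. By first-step analysis:
h(Idle) = 0.3·h(Idle) + 0.05·0 + 0.35·1 + 0.2·h(Throttled) + 0.1·h(Overloaded)
h(Throttled) = 0.25·h(Idle) + 0.2·0 + 0.25·1 + 0.15·h(Throttled) + 0.15·h(Overloaded)
h(Overloaded) = 0.15·h(Idle) + 0.3·0 + 0.25·1 + 0.2·h(Throttled) + 0.1·h(Overloaded)
Solving: h(Idle) = 0.7513, h(Throttled) = 0.6101, h(Overloaded) = 0.5386.
Starting from Throttled, the probability is 0.6101.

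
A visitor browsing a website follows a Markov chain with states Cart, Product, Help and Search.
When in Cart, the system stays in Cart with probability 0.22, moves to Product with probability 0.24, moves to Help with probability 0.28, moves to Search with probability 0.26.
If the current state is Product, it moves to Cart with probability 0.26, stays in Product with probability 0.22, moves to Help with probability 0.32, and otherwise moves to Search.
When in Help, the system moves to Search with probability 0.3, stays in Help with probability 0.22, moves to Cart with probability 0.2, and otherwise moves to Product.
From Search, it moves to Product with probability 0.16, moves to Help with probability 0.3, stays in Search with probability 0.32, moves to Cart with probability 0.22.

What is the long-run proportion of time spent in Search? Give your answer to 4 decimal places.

Let the stationary distribution be π with π = πP and π_1 + π_2 + π_3 + π_4 = 1.
π_1 = 0.22·π_1 + 0.26·π_2 + 0.2·π_3 + 0.22·π_4
π_2 = 0.24·π_1 + 0.22·π_2 + 0.28·π_3 + 0.16·π_4
π_3 = 0.28·π_1 + 0.32·π_2 + 0.22·π_3 + 0.3·π_4
Solving with the normalization constraint gives π = (0.2234, 0.2247, 0.2778, 0.2741).
So the stationary probability of Search is 0.2741.

0.2741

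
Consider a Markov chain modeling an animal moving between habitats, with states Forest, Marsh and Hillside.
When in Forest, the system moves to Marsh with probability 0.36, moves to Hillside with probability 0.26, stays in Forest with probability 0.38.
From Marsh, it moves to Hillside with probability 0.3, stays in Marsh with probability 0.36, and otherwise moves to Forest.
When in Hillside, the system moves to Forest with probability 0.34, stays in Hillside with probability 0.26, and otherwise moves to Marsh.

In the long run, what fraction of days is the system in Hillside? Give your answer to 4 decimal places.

Let the stationary distribution be π with π = πP and π_1 + π_2 + π_3 = 1.
π_1 = 0.38·π_1 + 0.34·π_2 + 0.34·π_3
π_2 = 0.36·π_1 + 0.36·π_2 + 0.4·π_3
Solving with the normalization constraint gives π = (0.3542, 0.3710, 0.2748).
So the stationary probability of Hillside is 0.2748.

0.2748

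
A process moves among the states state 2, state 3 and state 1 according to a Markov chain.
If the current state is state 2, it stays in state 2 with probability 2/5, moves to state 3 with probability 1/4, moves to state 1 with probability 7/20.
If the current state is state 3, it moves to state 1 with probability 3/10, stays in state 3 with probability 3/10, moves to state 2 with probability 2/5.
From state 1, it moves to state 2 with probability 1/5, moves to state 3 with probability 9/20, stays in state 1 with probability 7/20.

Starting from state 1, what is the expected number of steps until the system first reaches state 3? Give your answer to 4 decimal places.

Let t(s) be the expected number of steps to first reach state 3 from state s, with t(state 3) = 0. Conditioning on the first step:
t(state 2) = 1 + 0.4·t(state 2) + 0.35·t(state 1)
t(state 1) = 1 + 0.2·t(state 2) + 0.35·t(state 1)
Solving: t(state 2) = 3.1250, t(state 1) = 2.5000.
Expected steps from state 1 to state 3: 2.5000.

2.5000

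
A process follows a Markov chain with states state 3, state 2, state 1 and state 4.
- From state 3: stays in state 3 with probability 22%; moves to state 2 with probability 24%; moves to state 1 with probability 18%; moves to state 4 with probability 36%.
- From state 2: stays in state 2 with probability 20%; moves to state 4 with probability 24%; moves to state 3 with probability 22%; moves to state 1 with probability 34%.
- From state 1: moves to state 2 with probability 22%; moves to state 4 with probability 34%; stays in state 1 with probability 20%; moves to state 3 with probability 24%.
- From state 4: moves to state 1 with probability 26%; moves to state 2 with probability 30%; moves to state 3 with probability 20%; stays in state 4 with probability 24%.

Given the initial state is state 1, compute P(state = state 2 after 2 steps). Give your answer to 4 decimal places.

0.2476

Propagate the distribution vector 2 steps from state 1.
After 0 steps: (0.0000, 0.0000, 1.0000, 0.0000)
After 1 step: (0.2400, 0.2200, 0.2000, 0.3400)
After 2 steps: (0.2172, 0.2476, 0.2464, 0.2888)
P(in state 2 after 2 steps) = 0.2476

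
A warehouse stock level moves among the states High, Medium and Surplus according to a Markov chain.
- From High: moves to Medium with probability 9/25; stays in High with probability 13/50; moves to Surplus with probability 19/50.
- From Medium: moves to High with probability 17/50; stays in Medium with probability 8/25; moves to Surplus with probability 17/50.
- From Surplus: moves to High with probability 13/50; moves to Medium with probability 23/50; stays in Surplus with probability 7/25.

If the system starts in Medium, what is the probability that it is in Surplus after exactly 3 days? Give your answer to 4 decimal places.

0.3314

Propagate the distribution vector 3 days from Medium.
After 0 days: (0.0000, 1.0000, 0.0000)
After 1 day: (0.3400, 0.3200, 0.3400)
After 2 days: (0.2856, 0.3812, 0.3332)
After 3 days: (0.2905, 0.3781, 0.3314)
P(in Surplus after 3 days) = 0.3314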